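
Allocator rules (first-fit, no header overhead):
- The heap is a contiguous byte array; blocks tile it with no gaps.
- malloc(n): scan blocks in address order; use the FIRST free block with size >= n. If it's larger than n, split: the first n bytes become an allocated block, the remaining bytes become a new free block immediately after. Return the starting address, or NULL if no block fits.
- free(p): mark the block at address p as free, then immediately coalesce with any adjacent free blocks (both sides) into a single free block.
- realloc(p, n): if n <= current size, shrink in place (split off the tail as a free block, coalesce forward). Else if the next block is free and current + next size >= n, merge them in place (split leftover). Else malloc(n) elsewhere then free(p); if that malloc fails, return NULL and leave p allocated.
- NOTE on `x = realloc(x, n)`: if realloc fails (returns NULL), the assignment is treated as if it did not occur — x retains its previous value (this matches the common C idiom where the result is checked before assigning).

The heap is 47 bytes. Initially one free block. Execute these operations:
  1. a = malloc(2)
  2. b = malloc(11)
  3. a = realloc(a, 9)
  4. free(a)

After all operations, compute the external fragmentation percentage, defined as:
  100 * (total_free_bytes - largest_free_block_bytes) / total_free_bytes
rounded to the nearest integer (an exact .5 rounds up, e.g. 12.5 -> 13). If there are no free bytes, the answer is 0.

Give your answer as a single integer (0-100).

Answer: 6

Derivation:
Op 1: a = malloc(2) -> a = 0; heap: [0-1 ALLOC][2-46 FREE]
Op 2: b = malloc(11) -> b = 2; heap: [0-1 ALLOC][2-12 ALLOC][13-46 FREE]
Op 3: a = realloc(a, 9) -> a = 13; heap: [0-1 FREE][2-12 ALLOC][13-21 ALLOC][22-46 FREE]
Op 4: free(a) -> (freed a); heap: [0-1 FREE][2-12 ALLOC][13-46 FREE]
Free blocks: [2 34] total_free=36 largest=34 -> 100*(36-34)/36 = 200/36 ≈ 5.556 -> rounds to 6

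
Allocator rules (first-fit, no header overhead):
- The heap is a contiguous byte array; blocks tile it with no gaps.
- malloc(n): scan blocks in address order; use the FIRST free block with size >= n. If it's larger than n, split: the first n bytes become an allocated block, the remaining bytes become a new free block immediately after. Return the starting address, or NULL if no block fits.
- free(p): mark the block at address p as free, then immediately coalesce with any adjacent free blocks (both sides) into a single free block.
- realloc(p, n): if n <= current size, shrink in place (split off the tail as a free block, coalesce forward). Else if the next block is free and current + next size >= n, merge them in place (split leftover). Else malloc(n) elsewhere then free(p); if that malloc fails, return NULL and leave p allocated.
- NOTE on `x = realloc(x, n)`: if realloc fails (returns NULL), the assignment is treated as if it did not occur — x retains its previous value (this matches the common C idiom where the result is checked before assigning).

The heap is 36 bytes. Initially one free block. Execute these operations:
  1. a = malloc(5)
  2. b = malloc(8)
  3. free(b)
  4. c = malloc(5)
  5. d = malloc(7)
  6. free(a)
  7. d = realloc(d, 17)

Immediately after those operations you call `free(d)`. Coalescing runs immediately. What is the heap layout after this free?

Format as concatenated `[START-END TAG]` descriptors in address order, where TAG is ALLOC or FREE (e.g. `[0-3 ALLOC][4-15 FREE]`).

Answer: [0-4 FREE][5-9 ALLOC][10-35 FREE]

Derivation:
Op 1: a = malloc(5) -> a = 0; heap: [0-4 ALLOC][5-35 FREE]
Op 2: b = malloc(8) -> b = 5; heap: [0-4 ALLOC][5-12 ALLOC][13-35 FREE]
Op 3: free(b) -> (freed b); heap: [0-4 ALLOC][5-35 FREE]
Op 4: c = malloc(5) -> c = 5; heap: [0-4 ALLOC][5-9 ALLOC][10-35 FREE]
Op 5: d = malloc(7) -> d = 10; heap: [0-4 ALLOC][5-9 ALLOC][10-16 ALLOC][17-35 FREE]
Op 6: free(a) -> (freed a); heap: [0-4 FREE][5-9 ALLOC][10-16 ALLOC][17-35 FREE]
Op 7: d = realloc(d, 17) -> d = 10; heap: [0-4 FREE][5-9 ALLOC][10-26 ALLOC][27-35 FREE]
free(d): d = 10 -> block [10-26 ALLOC]; mark free, coalesce with adjacent free neighbors -> [0-4 FREE][5-9 ALLOC][10-35 FREE]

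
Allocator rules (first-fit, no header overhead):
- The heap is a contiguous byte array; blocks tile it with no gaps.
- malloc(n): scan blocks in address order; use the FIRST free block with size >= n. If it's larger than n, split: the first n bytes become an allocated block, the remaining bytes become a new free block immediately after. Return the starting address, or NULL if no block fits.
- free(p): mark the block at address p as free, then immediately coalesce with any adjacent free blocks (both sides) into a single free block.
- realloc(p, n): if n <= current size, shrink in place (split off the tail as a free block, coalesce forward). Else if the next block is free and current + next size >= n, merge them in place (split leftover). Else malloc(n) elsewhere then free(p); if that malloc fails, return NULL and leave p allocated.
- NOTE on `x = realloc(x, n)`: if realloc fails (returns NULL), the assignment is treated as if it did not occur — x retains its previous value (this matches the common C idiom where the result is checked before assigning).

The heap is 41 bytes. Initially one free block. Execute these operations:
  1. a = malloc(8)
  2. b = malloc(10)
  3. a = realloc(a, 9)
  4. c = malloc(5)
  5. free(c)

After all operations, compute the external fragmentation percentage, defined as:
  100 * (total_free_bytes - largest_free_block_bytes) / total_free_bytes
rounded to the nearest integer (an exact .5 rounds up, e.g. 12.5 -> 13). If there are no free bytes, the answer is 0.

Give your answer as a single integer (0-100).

Answer: 36

Derivation:
Op 1: a = malloc(8) -> a = 0; heap: [0-7 ALLOC][8-40 FREE]
Op 2: b = malloc(10) -> b = 8; heap: [0-7 ALLOC][8-17 ALLOC][18-40 FREE]
Op 3: a = realloc(a, 9) -> a = 18; heap: [0-7 FREE][8-17 ALLOC][18-26 ALLOC][27-40 FREE]
Op 4: c = malloc(5) -> c = 0; heap: [0-4 ALLOC][5-7 FREE][8-17 ALLOC][18-26 ALLOC][27-40 FREE]
Op 5: free(c) -> (freed c); heap: [0-7 FREE][8-17 ALLOC][18-26 ALLOC][27-40 FREE]
Free blocks: [8 14] total_free=22 largest=14 -> 100*(22-14)/22 = 800/22 ≈ 36.364 -> rounds to 36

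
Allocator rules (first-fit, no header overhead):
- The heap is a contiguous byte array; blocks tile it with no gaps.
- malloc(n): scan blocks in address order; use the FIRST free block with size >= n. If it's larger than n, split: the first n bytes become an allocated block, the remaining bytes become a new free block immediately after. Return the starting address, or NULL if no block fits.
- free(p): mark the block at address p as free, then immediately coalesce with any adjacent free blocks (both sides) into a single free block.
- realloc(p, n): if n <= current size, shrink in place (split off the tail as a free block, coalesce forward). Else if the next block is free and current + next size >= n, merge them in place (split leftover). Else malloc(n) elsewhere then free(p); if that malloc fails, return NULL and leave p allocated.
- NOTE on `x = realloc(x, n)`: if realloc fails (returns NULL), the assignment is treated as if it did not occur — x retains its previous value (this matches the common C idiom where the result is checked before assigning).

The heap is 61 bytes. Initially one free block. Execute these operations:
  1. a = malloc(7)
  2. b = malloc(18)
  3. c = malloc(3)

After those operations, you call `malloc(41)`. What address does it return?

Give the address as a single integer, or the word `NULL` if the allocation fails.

Answer: NULL

Derivation:
Op 1: a = malloc(7) -> a = 0; heap: [0-6 ALLOC][7-60 FREE]
Op 2: b = malloc(18) -> b = 7; heap: [0-6 ALLOC][7-24 ALLOC][25-60 FREE]
Op 3: c = malloc(3) -> c = 25; heap: [0-6 ALLOC][7-24 ALLOC][25-27 ALLOC][28-60 FREE]
malloc(41): first-fit scan over [0-6 ALLOC][7-24 ALLOC][25-27 ALLOC][28-60 FREE] -> NULL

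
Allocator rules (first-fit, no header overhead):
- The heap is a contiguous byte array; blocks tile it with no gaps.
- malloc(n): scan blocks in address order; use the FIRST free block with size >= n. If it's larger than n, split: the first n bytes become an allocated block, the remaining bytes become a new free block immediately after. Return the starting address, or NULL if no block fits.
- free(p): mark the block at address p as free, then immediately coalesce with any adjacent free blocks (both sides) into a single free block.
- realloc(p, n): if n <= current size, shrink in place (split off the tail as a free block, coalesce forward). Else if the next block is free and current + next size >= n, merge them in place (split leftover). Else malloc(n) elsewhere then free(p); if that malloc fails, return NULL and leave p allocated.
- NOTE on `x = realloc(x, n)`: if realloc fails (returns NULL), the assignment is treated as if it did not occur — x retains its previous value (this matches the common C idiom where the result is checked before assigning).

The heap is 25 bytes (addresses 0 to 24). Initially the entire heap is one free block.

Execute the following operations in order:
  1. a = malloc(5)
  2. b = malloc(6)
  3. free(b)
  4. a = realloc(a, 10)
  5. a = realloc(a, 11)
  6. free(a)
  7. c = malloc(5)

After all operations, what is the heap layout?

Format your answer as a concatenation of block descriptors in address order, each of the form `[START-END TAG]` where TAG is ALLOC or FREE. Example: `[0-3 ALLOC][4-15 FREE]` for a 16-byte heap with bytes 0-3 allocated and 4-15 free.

Answer: [0-4 ALLOC][5-24 FREE]

Derivation:
Op 1: a = malloc(5) -> a = 0; heap: [0-4 ALLOC][5-24 FREE]
Op 2: b = malloc(6) -> b = 5; heap: [0-4 ALLOC][5-10 ALLOC][11-24 FREE]
Op 3: free(b) -> (freed b); heap: [0-4 ALLOC][5-24 FREE]
Op 4: a = realloc(a, 10) -> a = 0; heap: [0-9 ALLOC][10-24 FREE]
Op 5: a = realloc(a, 11) -> a = 0; heap: [0-10 ALLOC][11-24 FREE]
Op 6: free(a) -> (freed a); heap: [0-24 FREE]
Op 7: c = malloc(5) -> c = 0; heap: [0-4 ALLOC][5-24 FREE]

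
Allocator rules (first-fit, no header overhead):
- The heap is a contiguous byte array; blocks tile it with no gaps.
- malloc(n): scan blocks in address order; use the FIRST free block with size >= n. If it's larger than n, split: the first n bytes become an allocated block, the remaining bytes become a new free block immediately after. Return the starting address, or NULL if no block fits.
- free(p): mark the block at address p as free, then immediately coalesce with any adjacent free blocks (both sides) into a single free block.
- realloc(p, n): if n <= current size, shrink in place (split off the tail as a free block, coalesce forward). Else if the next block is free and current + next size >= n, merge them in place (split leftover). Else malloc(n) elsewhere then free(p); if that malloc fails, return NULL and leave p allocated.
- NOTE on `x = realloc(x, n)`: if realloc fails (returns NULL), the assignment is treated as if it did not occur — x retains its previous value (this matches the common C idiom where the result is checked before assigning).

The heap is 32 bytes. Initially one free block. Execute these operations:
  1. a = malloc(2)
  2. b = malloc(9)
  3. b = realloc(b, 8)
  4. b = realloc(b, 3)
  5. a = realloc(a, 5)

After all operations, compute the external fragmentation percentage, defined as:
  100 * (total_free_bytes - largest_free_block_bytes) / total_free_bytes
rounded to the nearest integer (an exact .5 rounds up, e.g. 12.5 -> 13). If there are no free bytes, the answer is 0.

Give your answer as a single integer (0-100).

Answer: 8

Derivation:
Op 1: a = malloc(2) -> a = 0; heap: [0-1 ALLOC][2-31 FREE]
Op 2: b = malloc(9) -> b = 2; heap: [0-1 ALLOC][2-10 ALLOC][11-31 FREE]
Op 3: b = realloc(b, 8) -> b = 2; heap: [0-1 ALLOC][2-9 ALLOC][10-31 FREE]
Op 4: b = realloc(b, 3) -> b = 2; heap: [0-1 ALLOC][2-4 ALLOC][5-31 FREE]
Op 5: a = realloc(a, 5) -> a = 5; heap: [0-1 FREE][2-4 ALLOC][5-9 ALLOC][10-31 FREE]
Free blocks: [2 22] total_free=24 largest=22 -> 100*(24-22)/24 = 200/24 ≈ 8.333 -> rounds to 8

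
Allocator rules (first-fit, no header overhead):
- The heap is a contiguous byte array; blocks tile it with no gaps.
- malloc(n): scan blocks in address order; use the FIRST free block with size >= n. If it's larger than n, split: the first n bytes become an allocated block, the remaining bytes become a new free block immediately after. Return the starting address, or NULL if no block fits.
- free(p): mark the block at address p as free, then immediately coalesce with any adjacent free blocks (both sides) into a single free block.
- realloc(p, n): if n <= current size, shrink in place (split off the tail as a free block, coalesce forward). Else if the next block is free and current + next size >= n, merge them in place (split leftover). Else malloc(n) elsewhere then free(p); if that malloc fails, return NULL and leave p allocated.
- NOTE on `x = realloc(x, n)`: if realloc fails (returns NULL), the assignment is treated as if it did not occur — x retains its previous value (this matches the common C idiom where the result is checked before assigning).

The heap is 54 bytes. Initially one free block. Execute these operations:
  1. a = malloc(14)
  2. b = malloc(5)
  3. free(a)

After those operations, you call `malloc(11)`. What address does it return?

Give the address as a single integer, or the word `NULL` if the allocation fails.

Answer: 0

Derivation:
Op 1: a = malloc(14) -> a = 0; heap: [0-13 ALLOC][14-53 FREE]
Op 2: b = malloc(5) -> b = 14; heap: [0-13 ALLOC][14-18 ALLOC][19-53 FREE]
Op 3: free(a) -> (freed a); heap: [0-13 FREE][14-18 ALLOC][19-53 FREE]
malloc(11): first-fit scan over [0-13 FREE][14-18 ALLOC][19-53 FREE] -> 0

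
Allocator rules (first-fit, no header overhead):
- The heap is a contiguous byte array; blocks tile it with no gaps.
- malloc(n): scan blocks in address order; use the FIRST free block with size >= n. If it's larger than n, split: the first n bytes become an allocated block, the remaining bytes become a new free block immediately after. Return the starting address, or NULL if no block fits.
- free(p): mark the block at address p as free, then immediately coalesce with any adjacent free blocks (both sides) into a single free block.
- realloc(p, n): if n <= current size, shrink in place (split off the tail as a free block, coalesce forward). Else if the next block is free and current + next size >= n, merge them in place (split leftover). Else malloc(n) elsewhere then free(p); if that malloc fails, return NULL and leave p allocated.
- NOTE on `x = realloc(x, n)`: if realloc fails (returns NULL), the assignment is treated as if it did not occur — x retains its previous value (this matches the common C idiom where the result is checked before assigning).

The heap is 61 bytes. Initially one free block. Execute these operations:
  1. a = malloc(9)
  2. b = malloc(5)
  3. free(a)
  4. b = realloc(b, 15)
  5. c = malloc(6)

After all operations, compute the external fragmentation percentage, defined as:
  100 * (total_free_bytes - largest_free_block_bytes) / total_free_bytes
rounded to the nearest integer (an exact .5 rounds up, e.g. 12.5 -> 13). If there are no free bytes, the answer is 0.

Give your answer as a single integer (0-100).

Answer: 8

Derivation:
Op 1: a = malloc(9) -> a = 0; heap: [0-8 ALLOC][9-60 FREE]
Op 2: b = malloc(5) -> b = 9; heap: [0-8 ALLOC][9-13 ALLOC][14-60 FREE]
Op 3: free(a) -> (freed a); heap: [0-8 FREE][9-13 ALLOC][14-60 FREE]
Op 4: b = realloc(b, 15) -> b = 9; heap: [0-8 FREE][9-23 ALLOC][24-60 FREE]
Op 5: c = malloc(6) -> c = 0; heap: [0-5 ALLOC][6-8 FREE][9-23 ALLOC][24-60 FREE]
Free blocks: [3 37] total_free=40 largest=37 -> 100*(40-37)/40 = 300/40 = 7.5 -> rounds to 8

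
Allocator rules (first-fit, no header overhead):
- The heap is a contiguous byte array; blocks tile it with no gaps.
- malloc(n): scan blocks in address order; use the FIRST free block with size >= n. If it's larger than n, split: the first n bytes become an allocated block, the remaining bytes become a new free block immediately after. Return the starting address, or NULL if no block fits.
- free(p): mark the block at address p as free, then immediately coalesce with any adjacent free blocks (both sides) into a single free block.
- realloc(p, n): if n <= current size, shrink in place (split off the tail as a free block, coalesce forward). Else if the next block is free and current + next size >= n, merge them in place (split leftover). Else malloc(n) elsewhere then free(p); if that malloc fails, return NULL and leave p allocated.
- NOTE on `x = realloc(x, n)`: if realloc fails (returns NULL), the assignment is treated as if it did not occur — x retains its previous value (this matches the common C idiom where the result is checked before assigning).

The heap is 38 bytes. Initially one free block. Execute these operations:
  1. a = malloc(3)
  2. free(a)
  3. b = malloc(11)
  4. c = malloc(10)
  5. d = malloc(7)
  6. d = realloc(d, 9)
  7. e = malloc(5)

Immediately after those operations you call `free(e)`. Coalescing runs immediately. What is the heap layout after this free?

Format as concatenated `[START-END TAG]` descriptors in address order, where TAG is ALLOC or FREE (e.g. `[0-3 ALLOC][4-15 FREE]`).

Answer: [0-10 ALLOC][11-20 ALLOC][21-29 ALLOC][30-37 FREE]

Derivation:
Op 1: a = malloc(3) -> a = 0; heap: [0-2 ALLOC][3-37 FREE]
Op 2: free(a) -> (freed a); heap: [0-37 FREE]
Op 3: b = malloc(11) -> b = 0; heap: [0-10 ALLOC][11-37 FREE]
Op 4: c = malloc(10) -> c = 11; heap: [0-10 ALLOC][11-20 ALLOC][21-37 FREE]
Op 5: d = malloc(7) -> d = 21; heap: [0-10 ALLOC][11-20 ALLOC][21-27 ALLOC][28-37 FREE]
Op 6: d = realloc(d, 9) -> d = 21; heap: [0-10 ALLOC][11-20 ALLOC][21-29 ALLOC][30-37 FREE]
Op 7: e = malloc(5) -> e = 30; heap: [0-10 ALLOC][11-20 ALLOC][21-29 ALLOC][30-34 ALLOC][35-37 FREE]
free(e): e = 30 -> block [30-34 ALLOC]; mark free, coalesce with adjacent free neighbors -> [0-10 ALLOC][11-20 ALLOC][21-29 ALLOC][30-37 FREE]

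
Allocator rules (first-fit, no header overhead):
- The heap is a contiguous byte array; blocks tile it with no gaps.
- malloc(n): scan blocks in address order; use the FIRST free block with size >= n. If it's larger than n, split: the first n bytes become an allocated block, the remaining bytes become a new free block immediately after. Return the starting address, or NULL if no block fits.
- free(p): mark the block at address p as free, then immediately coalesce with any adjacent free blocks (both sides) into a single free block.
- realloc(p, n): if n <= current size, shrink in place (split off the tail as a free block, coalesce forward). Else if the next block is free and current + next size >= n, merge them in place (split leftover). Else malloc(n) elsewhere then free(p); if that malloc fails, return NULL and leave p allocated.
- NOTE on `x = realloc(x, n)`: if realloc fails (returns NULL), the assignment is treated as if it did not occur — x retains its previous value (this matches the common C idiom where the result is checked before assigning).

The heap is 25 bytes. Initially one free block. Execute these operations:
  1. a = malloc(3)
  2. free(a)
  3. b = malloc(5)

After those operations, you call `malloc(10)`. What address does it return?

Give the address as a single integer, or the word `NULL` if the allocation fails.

Answer: 5

Derivation:
Op 1: a = malloc(3) -> a = 0; heap: [0-2 ALLOC][3-24 FREE]
Op 2: free(a) -> (freed a); heap: [0-24 FREE]
Op 3: b = malloc(5) -> b = 0; heap: [0-4 ALLOC][5-24 FREE]
malloc(10): first-fit scan over [0-4 ALLOC][5-24 FREE] -> 5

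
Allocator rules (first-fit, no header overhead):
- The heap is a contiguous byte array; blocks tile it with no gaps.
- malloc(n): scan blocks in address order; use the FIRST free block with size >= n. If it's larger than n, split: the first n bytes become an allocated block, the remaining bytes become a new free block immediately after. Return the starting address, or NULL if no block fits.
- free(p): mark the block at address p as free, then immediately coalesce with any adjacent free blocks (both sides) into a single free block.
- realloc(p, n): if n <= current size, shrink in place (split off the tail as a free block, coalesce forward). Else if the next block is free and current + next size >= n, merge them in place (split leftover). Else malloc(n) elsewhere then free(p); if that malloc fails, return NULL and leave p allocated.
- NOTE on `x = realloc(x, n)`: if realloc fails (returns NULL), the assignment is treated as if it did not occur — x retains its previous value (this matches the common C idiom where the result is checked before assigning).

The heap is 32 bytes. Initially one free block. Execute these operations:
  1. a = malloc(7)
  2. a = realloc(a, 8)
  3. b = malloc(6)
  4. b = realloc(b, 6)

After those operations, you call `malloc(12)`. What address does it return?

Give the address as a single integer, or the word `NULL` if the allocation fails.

Answer: 14

Derivation:
Op 1: a = malloc(7) -> a = 0; heap: [0-6 ALLOC][7-31 FREE]
Op 2: a = realloc(a, 8) -> a = 0; heap: [0-7 ALLOC][8-31 FREE]
Op 3: b = malloc(6) -> b = 8; heap: [0-7 ALLOC][8-13 ALLOC][14-31 FREE]
Op 4: b = realloc(b, 6) -> b = 8; heap: [0-7 ALLOC][8-13 ALLOC][14-31 FREE]
malloc(12): first-fit scan over [0-7 ALLOC][8-13 ALLOC][14-31 FREE] -> 14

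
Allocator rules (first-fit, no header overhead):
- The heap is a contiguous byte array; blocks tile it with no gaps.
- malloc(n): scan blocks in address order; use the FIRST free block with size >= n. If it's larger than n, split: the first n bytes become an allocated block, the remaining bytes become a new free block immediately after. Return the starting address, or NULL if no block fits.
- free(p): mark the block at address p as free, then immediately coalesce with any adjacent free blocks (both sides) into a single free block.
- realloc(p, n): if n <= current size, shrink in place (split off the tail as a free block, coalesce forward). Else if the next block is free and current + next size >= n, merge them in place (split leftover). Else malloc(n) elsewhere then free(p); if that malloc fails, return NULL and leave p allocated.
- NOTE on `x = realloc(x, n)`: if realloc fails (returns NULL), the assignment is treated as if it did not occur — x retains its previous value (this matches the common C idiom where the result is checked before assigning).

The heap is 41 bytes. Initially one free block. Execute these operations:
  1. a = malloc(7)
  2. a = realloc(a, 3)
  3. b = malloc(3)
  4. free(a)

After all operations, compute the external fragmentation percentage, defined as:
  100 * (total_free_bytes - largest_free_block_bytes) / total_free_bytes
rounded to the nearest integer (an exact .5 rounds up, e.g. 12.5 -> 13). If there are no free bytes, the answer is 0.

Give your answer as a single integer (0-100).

Answer: 8

Derivation:
Op 1: a = malloc(7) -> a = 0; heap: [0-6 ALLOC][7-40 FREE]
Op 2: a = realloc(a, 3) -> a = 0; heap: [0-2 ALLOC][3-40 FREE]
Op 3: b = malloc(3) -> b = 3; heap: [0-2 ALLOC][3-5 ALLOC][6-40 FREE]
Op 4: free(a) -> (freed a); heap: [0-2 FREE][3-5 ALLOC][6-40 FREE]
Free blocks: [3 35] total_free=38 largest=35 -> 100*(38-35)/38 = 300/38 ≈ 7.895 -> rounds to 8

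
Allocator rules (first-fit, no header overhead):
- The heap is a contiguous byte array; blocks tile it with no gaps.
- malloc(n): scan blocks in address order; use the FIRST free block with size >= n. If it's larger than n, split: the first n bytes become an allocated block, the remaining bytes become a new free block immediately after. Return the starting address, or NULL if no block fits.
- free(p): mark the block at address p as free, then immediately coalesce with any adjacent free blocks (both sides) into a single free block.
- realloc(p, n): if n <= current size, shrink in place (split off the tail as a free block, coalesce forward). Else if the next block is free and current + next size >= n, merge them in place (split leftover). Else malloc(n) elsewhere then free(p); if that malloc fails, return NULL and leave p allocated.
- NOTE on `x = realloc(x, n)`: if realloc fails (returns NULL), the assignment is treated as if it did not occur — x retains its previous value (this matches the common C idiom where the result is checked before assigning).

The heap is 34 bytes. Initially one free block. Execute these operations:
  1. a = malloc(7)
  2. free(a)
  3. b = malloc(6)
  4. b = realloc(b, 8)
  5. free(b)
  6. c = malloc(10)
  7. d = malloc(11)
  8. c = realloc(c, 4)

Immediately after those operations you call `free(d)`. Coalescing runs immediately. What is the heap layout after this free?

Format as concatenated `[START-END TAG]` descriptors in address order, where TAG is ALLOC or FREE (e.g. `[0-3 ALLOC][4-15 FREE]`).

Op 1: a = malloc(7) -> a = 0; heap: [0-6 ALLOC][7-33 FREE]
Op 2: free(a) -> (freed a); heap: [0-33 FREE]
Op 3: b = malloc(6) -> b = 0; heap: [0-5 ALLOC][6-33 FREE]
Op 4: b = realloc(b, 8) -> b = 0; heap: [0-7 ALLOC][8-33 FREE]
Op 5: free(b) -> (freed b); heap: [0-33 FREE]
Op 6: c = malloc(10) -> c = 0; heap: [0-9 ALLOC][10-33 FREE]
Op 7: d = malloc(11) -> d = 10; heap: [0-9 ALLOC][10-20 ALLOC][21-33 FREE]
Op 8: c = realloc(c, 4) -> c = 0; heap: [0-3 ALLOC][4-9 FREE][10-20 ALLOC][21-33 FREE]
free(d): d = 10 -> block [10-20 ALLOC]; mark free, coalesce with adjacent free neighbors -> [0-3 ALLOC][4-33 FREE]

Answer: [0-3 ALLOC][4-33 FREE]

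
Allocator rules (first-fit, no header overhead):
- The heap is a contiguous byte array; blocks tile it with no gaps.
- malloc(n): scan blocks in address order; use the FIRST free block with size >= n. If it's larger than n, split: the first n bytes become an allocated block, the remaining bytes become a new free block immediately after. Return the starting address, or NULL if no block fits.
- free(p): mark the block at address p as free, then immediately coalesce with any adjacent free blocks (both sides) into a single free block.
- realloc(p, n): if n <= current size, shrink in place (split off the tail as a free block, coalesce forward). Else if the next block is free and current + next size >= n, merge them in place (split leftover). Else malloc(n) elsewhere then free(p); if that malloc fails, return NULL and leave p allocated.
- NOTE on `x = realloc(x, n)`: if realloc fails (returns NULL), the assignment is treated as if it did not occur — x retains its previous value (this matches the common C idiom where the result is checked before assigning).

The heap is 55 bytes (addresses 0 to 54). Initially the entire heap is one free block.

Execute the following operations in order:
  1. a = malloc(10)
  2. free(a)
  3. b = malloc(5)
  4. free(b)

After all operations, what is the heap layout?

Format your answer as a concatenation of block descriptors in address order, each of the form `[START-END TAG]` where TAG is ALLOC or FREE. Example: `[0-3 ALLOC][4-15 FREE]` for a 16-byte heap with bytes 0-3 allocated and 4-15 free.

Op 1: a = malloc(10) -> a = 0; heap: [0-9 ALLOC][10-54 FREE]
Op 2: free(a) -> (freed a); heap: [0-54 FREE]
Op 3: b = malloc(5) -> b = 0; heap: [0-4 ALLOC][5-54 FREE]
Op 4: free(b) -> (freed b); heap: [0-54 FREE]

Answer: [0-54 FREE]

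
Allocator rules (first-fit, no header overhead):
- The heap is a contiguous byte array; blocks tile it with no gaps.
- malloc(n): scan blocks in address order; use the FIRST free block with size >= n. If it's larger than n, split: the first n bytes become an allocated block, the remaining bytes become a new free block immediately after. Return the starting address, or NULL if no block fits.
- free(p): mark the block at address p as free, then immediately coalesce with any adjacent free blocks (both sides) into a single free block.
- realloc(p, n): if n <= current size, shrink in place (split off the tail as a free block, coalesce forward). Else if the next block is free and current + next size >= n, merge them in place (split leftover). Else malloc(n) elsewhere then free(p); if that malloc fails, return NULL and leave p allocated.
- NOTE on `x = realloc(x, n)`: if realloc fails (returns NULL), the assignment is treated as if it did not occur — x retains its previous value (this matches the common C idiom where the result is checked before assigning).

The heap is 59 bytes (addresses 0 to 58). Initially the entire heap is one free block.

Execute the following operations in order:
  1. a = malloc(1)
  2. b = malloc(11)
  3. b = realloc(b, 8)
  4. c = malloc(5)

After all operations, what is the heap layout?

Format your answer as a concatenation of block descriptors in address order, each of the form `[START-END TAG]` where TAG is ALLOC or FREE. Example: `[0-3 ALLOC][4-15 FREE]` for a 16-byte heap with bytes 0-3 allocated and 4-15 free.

Op 1: a = malloc(1) -> a = 0; heap: [0-0 ALLOC][1-58 FREE]
Op 2: b = malloc(11) -> b = 1; heap: [0-0 ALLOC][1-11 ALLOC][12-58 FREE]
Op 3: b = realloc(b, 8) -> b = 1; heap: [0-0 ALLOC][1-8 ALLOC][9-58 FREE]
Op 4: c = malloc(5) -> c = 9; heap: [0-0 ALLOC][1-8 ALLOC][9-13 ALLOC][14-58 FREE]

Answer: [0-0 ALLOC][1-8 ALLOC][9-13 ALLOC][14-58 FREE]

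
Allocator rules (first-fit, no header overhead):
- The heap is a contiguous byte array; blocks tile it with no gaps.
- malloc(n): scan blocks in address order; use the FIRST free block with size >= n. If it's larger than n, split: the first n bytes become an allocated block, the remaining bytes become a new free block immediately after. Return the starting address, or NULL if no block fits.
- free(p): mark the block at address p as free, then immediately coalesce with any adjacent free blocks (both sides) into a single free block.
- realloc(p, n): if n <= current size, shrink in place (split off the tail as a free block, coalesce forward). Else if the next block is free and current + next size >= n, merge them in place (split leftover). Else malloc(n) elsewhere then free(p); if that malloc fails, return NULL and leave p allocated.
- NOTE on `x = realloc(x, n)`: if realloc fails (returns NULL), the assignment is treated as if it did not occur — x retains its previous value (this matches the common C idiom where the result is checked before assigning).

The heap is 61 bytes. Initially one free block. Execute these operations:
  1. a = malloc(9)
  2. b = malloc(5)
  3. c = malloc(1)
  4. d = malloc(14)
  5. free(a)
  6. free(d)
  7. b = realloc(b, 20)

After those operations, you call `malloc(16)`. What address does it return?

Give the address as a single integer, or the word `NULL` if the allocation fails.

Answer: 35

Derivation:
Op 1: a = malloc(9) -> a = 0; heap: [0-8 ALLOC][9-60 FREE]
Op 2: b = malloc(5) -> b = 9; heap: [0-8 ALLOC][9-13 ALLOC][14-60 FREE]
Op 3: c = malloc(1) -> c = 14; heap: [0-8 ALLOC][9-13 ALLOC][14-14 ALLOC][15-60 FREE]
Op 4: d = malloc(14) -> d = 15; heap: [0-8 ALLOC][9-13 ALLOC][14-14 ALLOC][15-28 ALLOC][29-60 FREE]
Op 5: free(a) -> (freed a); heap: [0-8 FREE][9-13 ALLOC][14-14 ALLOC][15-28 ALLOC][29-60 FREE]
Op 6: free(d) -> (freed d); heap: [0-8 FREE][9-13 ALLOC][14-14 ALLOC][15-60 FREE]
Op 7: b = realloc(b, 20) -> b = 15; heap: [0-13 FREE][14-14 ALLOC][15-34 ALLOC][35-60 FREE]
malloc(16): first-fit scan over [0-13 FREE][14-14 ALLOC][15-34 ALLOC][35-60 FREE] -> 35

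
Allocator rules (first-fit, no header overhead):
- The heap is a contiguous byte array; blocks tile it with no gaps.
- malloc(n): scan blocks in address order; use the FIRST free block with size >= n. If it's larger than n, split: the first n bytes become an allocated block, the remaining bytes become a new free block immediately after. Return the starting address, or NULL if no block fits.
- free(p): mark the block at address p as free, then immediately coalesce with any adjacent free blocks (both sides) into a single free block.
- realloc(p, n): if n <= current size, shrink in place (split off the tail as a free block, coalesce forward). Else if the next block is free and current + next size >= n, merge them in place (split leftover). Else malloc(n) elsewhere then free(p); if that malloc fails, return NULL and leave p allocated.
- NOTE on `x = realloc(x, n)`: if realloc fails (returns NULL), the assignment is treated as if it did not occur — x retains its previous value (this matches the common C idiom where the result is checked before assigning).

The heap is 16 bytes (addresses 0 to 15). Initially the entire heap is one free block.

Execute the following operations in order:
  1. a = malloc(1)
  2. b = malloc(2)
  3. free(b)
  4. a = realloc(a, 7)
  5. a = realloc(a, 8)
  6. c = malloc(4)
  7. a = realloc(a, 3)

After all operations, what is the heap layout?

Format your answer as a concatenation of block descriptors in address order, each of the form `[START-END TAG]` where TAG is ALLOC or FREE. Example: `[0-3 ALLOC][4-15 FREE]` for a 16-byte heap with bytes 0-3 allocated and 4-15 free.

Op 1: a = malloc(1) -> a = 0; heap: [0-0 ALLOC][1-15 FREE]
Op 2: b = malloc(2) -> b = 1; heap: [0-0 ALLOC][1-2 ALLOC][3-15 FREE]
Op 3: free(b) -> (freed b); heap: [0-0 ALLOC][1-15 FREE]
Op 4: a = realloc(a, 7) -> a = 0; heap: [0-6 ALLOC][7-15 FREE]
Op 5: a = realloc(a, 8) -> a = 0; heap: [0-7 ALLOC][8-15 FREE]
Op 6: c = malloc(4) -> c = 8; heap: [0-7 ALLOC][8-11 ALLOC][12-15 FREE]
Op 7: a = realloc(a, 3) -> a = 0; heap: [0-2 ALLOC][3-7 FREE][8-11 ALLOC][12-15 FREE]

Answer: [0-2 ALLOC][3-7 FREE][8-11 ALLOC][12-15 FREE]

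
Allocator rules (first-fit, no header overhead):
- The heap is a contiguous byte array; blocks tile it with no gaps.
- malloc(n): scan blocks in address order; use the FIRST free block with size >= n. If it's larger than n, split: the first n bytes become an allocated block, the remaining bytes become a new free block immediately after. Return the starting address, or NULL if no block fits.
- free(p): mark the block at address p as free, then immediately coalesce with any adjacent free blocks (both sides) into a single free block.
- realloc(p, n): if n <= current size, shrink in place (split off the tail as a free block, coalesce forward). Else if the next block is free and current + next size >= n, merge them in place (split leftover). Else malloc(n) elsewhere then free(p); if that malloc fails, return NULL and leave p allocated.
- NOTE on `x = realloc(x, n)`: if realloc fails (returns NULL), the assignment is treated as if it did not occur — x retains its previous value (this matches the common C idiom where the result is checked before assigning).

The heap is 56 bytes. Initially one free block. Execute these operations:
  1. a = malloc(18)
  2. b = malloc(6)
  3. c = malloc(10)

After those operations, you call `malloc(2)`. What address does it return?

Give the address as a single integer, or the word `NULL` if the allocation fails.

Op 1: a = malloc(18) -> a = 0; heap: [0-17 ALLOC][18-55 FREE]
Op 2: b = malloc(6) -> b = 18; heap: [0-17 ALLOC][18-23 ALLOC][24-55 FREE]
Op 3: c = malloc(10) -> c = 24; heap: [0-17 ALLOC][18-23 ALLOC][24-33 ALLOC][34-55 FREE]
malloc(2): first-fit scan over [0-17 ALLOC][18-23 ALLOC][24-33 ALLOC][34-55 FREE] -> 34

Answer: 34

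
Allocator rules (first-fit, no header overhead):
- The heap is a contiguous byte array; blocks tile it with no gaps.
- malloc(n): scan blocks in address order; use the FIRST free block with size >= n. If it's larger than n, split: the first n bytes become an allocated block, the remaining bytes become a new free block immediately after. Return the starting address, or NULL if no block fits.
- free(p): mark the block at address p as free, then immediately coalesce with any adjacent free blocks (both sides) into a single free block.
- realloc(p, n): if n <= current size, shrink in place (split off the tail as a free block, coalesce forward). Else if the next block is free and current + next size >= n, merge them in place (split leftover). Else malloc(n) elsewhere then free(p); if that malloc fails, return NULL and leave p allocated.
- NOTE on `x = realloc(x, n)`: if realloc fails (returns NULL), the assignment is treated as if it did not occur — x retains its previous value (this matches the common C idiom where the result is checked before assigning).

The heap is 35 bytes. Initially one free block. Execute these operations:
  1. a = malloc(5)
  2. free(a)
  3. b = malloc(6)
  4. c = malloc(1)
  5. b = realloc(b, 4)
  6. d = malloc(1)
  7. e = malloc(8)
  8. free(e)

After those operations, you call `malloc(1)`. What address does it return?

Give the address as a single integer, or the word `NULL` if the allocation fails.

Answer: 5

Derivation:
Op 1: a = malloc(5) -> a = 0; heap: [0-4 ALLOC][5-34 FREE]
Op 2: free(a) -> (freed a); heap: [0-34 FREE]
Op 3: b = malloc(6) -> b = 0; heap: [0-5 ALLOC][6-34 FREE]
Op 4: c = malloc(1) -> c = 6; heap: [0-5 ALLOC][6-6 ALLOC][7-34 FREE]
Op 5: b = realloc(b, 4) -> b = 0; heap: [0-3 ALLOC][4-5 FREE][6-6 ALLOC][7-34 FREE]
Op 6: d = malloc(1) -> d = 4; heap: [0-3 ALLOC][4-4 ALLOC][5-5 FREE][6-6 ALLOC][7-34 FREE]
Op 7: e = malloc(8) -> e = 7; heap: [0-3 ALLOC][4-4 ALLOC][5-5 FREE][6-6 ALLOC][7-14 ALLOC][15-34 FREE]
Op 8: free(e) -> (freed e); heap: [0-3 ALLOC][4-4 ALLOC][5-5 FREE][6-6 ALLOC][7-34 FREE]
malloc(1): first-fit scan over [0-3 ALLOC][4-4 ALLOC][5-5 FREE][6-6 ALLOC][7-34 FREE] -> 5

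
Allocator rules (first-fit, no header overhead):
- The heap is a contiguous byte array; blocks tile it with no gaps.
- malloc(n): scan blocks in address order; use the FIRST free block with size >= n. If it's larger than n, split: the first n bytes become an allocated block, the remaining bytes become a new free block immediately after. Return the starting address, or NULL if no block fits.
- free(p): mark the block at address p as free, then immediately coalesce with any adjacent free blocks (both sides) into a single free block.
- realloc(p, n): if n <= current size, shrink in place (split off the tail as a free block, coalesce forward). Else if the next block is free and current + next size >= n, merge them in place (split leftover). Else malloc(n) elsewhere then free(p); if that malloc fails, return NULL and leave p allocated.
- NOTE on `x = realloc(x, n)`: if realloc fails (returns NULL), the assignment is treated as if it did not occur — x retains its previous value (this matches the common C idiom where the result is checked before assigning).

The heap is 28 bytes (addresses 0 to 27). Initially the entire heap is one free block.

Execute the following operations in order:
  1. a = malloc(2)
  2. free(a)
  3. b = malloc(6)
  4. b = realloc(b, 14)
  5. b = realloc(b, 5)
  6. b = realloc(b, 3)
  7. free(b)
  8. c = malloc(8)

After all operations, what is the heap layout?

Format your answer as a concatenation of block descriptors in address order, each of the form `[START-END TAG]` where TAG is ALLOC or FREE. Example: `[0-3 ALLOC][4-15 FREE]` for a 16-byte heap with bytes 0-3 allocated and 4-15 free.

Answer: [0-7 ALLOC][8-27 FREE]

Derivation:
Op 1: a = malloc(2) -> a = 0; heap: [0-1 ALLOC][2-27 FREE]
Op 2: free(a) -> (freed a); heap: [0-27 FREE]
Op 3: b = malloc(6) -> b = 0; heap: [0-5 ALLOC][6-27 FREE]
Op 4: b = realloc(b, 14) -> b = 0; heap: [0-13 ALLOC][14-27 FREE]
Op 5: b = realloc(b, 5) -> b = 0; heap: [0-4 ALLOC][5-27 FREE]
Op 6: b = realloc(b, 3) -> b = 0; heap: [0-2 ALLOC][3-27 FREE]
Op 7: free(b) -> (freed b); heap: [0-27 FREE]
Op 8: c = malloc(8) -> c = 0; heap: [0-7 ALLOC][8-27 FREE]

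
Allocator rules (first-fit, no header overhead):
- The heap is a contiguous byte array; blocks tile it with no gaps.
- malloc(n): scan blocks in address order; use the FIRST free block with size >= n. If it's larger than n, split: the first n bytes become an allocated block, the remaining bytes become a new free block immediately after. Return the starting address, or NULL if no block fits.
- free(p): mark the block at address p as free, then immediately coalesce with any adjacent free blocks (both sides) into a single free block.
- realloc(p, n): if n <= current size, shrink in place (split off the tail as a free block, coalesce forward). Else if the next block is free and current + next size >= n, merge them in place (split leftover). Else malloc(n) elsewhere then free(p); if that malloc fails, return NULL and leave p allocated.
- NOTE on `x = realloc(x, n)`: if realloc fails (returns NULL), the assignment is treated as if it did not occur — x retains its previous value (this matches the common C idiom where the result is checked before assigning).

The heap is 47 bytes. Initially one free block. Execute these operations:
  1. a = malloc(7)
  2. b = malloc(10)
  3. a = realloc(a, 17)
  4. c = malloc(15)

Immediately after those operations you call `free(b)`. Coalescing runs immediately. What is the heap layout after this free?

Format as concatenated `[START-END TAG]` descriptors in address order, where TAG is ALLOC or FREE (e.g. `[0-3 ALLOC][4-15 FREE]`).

Answer: [0-16 FREE][17-33 ALLOC][34-46 FREE]

Derivation:
Op 1: a = malloc(7) -> a = 0; heap: [0-6 ALLOC][7-46 FREE]
Op 2: b = malloc(10) -> b = 7; heap: [0-6 ALLOC][7-16 ALLOC][17-46 FREE]
Op 3: a = realloc(a, 17) -> a = 17; heap: [0-6 FREE][7-16 ALLOC][17-33 ALLOC][34-46 FREE]
Op 4: c = malloc(15) -> c = NULL; heap: [0-6 FREE][7-16 ALLOC][17-33 ALLOC][34-46 FREE]
free(b): b = 7 -> block [7-16 ALLOC]; mark free, coalesce with adjacent free neighbors -> [0-16 FREE][17-33 ALLOC][34-46 FREE]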